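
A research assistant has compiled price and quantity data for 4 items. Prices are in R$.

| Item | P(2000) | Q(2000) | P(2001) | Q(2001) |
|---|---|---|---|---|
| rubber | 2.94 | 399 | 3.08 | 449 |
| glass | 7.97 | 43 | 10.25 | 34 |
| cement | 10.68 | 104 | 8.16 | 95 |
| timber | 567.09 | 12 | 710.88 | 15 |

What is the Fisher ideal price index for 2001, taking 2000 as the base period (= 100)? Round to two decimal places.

117.83

Laspeyres component (base-period weights):
ΣP(2001)Q(2000) = 3.08×399 + 10.25×43 + 8.16×104 + 710.88×12 = 1228.92 + 440.75 + 848.64 + 8530.56 = 11048.87
ΣP(2000)Q(2000) = 2.94×399 + 7.97×43 + 10.68×104 + 567.09×12 = 1173.06 + 342.71 + 1110.72 + 6805.08 = 9431.57
L = 11048.87 / 9431.57 × 100 = 117.1477
Paasche component (current-period weights):
ΣP(2001)Q(2001) = 3.08×449 + 10.25×34 + 8.16×95 + 710.88×15 = 1382.92 + 348.5 + 775.2 + 10663.2 = 13169.82
ΣP(2000)Q(2001) = 2.94×449 + 7.97×34 + 10.68×95 + 567.09×15 = 1320.06 + 270.98 + 1014.6 + 8506.35 = 11111.99
P = 13169.82 / 11111.99 × 100 = 118.5190
Fisher = √(L × P) = √(117.1477 × 118.5190) = 117.8314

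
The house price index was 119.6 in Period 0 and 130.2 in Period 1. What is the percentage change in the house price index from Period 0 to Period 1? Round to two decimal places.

8.86%

Change = (130.2 − 119.6) / 119.6 × 100
       = 10.6 / 119.6 × 100 = 8.8629%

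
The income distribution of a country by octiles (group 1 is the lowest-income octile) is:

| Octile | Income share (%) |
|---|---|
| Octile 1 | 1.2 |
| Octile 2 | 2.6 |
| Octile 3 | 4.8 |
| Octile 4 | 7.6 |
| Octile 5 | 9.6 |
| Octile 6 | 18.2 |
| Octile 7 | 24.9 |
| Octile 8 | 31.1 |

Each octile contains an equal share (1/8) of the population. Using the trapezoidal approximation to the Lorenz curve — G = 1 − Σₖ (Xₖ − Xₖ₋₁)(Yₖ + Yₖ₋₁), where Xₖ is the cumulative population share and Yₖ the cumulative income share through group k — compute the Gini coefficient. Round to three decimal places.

Cumulative income shares Yₖ: 0.0120, 0.0380, 0.0860, 0.1620, 0.2580, 0.4400, 0.6890, 1.0000
Σ (Xₖ−Xₖ₋₁)(Yₖ+Yₖ₋₁) = (1/8)(0.0120+0.0000) + (1/8)(0.0380+0.0120) + (1/8)(0.0860+0.0380) + (1/8)(0.1620+0.0860) + (1/8)(0.2580+0.1620) + (1/8)(0.4400+0.2580) + (1/8)(0.6890+0.4400) + (1/8)(1.0000+0.6890)
  = 0.0015 + 0.0063 + 0.0155 + 0.0310 + 0.0525 + 0.0872 + 0.1411 + 0.2111 = 0.5463
G = 1 − 0.5463 = 0.4537

0.454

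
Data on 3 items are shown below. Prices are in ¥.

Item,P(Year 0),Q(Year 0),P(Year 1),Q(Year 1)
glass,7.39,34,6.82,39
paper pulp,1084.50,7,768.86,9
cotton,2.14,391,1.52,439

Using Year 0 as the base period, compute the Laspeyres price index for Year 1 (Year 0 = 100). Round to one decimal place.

71.5

Laspeyres price index uses base-period quantities as weights.
ΣP(Year 1)·Q(Year 0) = 6.82×34 + 768.86×7 + 1.52×391 = 231.88 + 5382.02 + 594.32 = 6208.22
ΣP(Year 0)·Q(Year 0) = 7.39×34 + 1084.50×7 + 2.14×391 = 251.26 + 7591.5 + 836.74 = 8679.5
Index = 6208.22 / 8679.5 × 100 = 71.5274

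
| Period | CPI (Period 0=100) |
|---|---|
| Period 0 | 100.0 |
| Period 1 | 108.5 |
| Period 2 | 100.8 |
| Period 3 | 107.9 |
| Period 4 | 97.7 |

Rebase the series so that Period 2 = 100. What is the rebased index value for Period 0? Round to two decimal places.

Rebased(Period 0) = 100.0 / 100.8 × 100 = 99.2063

99.21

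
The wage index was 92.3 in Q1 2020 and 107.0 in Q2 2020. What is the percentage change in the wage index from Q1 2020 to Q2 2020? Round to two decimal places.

15.93%

Change = (107.0 − 92.3) / 92.3 × 100
       = 14.7 / 92.3 × 100 = 15.9263%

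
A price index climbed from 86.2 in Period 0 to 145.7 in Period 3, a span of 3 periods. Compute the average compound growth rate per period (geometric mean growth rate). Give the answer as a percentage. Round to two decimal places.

Growth factor = (145.7/86.2)^(1/3) = (1.690255)^(1/3) = 1.191198
Growth rate = 1.191198 − 1 = 0.191198 = 19.1198%

19.12%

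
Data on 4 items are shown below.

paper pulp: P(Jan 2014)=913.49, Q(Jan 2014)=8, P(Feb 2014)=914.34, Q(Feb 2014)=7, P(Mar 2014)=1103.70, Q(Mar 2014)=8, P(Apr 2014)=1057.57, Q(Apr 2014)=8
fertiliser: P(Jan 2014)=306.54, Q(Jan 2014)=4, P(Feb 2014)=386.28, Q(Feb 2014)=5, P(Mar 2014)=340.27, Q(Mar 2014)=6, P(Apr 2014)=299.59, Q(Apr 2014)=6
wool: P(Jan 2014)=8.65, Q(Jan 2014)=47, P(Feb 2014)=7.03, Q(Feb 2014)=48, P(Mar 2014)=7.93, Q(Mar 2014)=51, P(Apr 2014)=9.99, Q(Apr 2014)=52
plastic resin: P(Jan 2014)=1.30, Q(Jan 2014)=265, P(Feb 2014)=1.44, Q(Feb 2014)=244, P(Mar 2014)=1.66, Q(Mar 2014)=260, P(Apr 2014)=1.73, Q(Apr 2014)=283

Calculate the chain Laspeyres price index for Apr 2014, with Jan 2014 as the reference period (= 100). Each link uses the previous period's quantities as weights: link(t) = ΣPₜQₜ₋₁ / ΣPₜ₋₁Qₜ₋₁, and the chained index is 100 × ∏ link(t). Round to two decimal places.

Link Jan 2014→Feb 2014:
ΣP(Feb 2014)Q(Jan 2014) = 914.34×8 + 386.28×4 + 7.03×47 + 1.44×265 = 7314.72 + 1545.12 + 330.41 + 381.6 = 9571.85
ΣP(Jan 2014)Q(Jan 2014) = 913.49×8 + 306.54×4 + 8.65×47 + 1.30×265 = 7307.92 + 1226.16 + 406.55 + 344.5 = 9285.13
link = 9571.85/9285.13 = 1.030879
Link Feb 2014→Mar 2014:
ΣP(Mar 2014)Q(Feb 2014) = 1103.70×7 + 340.27×5 + 7.93×48 + 1.66×244 = 7725.9 + 1701.35 + 380.64 + 405.04 = 10212.93
ΣP(Feb 2014)Q(Feb 2014) = 914.34×7 + 386.28×5 + 7.03×48 + 1.44×244 = 6400.38 + 1931.4 + 337.44 + 351.36 = 9020.58
link = 10212.93/9020.58 = 1.132181
Link Mar 2014→Apr 2014:
ΣP(Apr 2014)Q(Mar 2014) = 1057.57×8 + 299.59×6 + 9.99×51 + 1.73×260 = 8460.56 + 1797.54 + 509.49 + 449.8 = 11217.39
ΣP(Mar 2014)Q(Mar 2014) = 1103.70×8 + 340.27×6 + 7.93×51 + 1.66×260 = 8829.6 + 2041.62 + 404.43 + 431.6 = 11707.25
link = 11217.39/11707.25 = 0.958158
Chained index = 100 × 1.030879 × 1.132181 × 0.958158 = 111.8306

111.83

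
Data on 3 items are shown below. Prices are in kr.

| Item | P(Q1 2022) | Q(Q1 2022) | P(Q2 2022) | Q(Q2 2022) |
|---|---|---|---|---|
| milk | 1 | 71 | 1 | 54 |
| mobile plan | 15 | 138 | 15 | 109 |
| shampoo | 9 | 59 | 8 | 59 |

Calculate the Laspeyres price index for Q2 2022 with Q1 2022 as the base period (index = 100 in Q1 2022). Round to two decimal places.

97.79

Laspeyres price index uses base-period quantities as weights.
ΣP(Q2 2022)·Q(Q1 2022) = 1×71 + 15×138 + 8×59 = 71 + 2070 + 472 = 2613
ΣP(Q1 2022)·Q(Q1 2022) = 1×71 + 15×138 + 9×59 = 71 + 2070 + 531 = 2672
Index = 2613 / 2672 × 100 = 97.7919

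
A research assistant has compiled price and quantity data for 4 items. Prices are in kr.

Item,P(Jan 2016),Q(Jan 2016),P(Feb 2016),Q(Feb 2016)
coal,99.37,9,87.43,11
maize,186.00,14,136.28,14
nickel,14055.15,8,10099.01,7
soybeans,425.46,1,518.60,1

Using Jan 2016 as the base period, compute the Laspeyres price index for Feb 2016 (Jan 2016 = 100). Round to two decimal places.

Laspeyres price index uses base-period quantities as weights.
ΣP(Feb 2016)·Q(Jan 2016) = 87.43×9 + 136.28×14 + 10099.01×8 + 518.60×1 = 786.87 + 1907.92 + 80792.08 + 518.6 = 84005.47
ΣP(Jan 2016)·Q(Jan 2016) = 99.37×9 + 186.00×14 + 14055.15×8 + 425.46×1 = 894.33 + 2604 + 112441.2 + 425.46 = 116364.99
Index = 84005.47 / 116364.99 × 100 = 72.1914

72.19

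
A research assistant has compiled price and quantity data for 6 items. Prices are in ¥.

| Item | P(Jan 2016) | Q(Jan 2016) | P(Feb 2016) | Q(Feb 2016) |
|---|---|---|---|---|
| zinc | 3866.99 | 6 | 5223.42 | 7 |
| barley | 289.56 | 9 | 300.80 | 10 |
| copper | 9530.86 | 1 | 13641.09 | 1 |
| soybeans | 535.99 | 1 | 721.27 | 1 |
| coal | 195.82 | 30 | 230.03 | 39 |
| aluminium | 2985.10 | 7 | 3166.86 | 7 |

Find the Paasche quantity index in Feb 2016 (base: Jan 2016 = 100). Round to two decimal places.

109.80

Paasche quantity index uses current-period prices as weights.
ΣP(Feb 2016)·Q(Feb 2016) = 5223.42×7 + 300.80×10 + 13641.09×1 + 721.27×1 + 230.03×39 + 3166.86×7 = 36563.94 + 3008 + 13641.09 + 721.27 + 8971.17 + 22168.02 = 85073.49
ΣP(Feb 2016)·Q(Jan 2016) = 5223.42×6 + 300.80×9 + 13641.09×1 + 721.27×1 + 230.03×30 + 3166.86×7 = 31340.52 + 2707.2 + 13641.09 + 721.27 + 6900.9 + 22168.02 = 77479
Index = 85073.49 / 77479 × 100 = 109.8020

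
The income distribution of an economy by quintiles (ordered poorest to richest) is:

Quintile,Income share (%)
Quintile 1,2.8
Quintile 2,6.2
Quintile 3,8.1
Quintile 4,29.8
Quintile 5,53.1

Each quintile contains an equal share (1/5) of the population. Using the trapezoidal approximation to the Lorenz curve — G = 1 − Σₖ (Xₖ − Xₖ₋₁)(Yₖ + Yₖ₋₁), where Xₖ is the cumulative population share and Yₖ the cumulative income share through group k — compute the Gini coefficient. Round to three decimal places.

0.497

Cumulative income shares Yₖ: 0.0280, 0.0900, 0.1710, 0.4690, 1.0000
Σ (Xₖ−Xₖ₋₁)(Yₖ+Yₖ₋₁) = (1/5)(0.0280+0.0000) + (1/5)(0.0900+0.0280) + (1/5)(0.1710+0.0900) + (1/5)(0.4690+0.1710) + (1/5)(1.0000+0.4690)
  = 0.0056 + 0.0236 + 0.0522 + 0.1280 + 0.2938 = 0.5032
G = 1 − 0.5032 = 0.4968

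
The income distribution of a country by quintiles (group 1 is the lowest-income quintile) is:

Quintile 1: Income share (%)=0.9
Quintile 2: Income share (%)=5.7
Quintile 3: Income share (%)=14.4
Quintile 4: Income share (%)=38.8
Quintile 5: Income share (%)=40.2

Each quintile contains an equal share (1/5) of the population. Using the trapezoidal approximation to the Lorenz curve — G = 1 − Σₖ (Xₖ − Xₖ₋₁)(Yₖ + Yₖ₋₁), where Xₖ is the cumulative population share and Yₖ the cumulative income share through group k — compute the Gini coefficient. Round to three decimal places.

0.447

Cumulative income shares Yₖ: 0.0090, 0.0660, 0.2100, 0.5980, 1.0000
Σ (Xₖ−Xₖ₋₁)(Yₖ+Yₖ₋₁) = (1/5)(0.0090+0.0000) + (1/5)(0.0660+0.0090) + (1/5)(0.2100+0.0660) + (1/5)(0.5980+0.2100) + (1/5)(1.0000+0.5980)
  = 0.0018 + 0.0150 + 0.0552 + 0.1616 + 0.3196 = 0.5532
G = 1 − 0.5532 = 0.4468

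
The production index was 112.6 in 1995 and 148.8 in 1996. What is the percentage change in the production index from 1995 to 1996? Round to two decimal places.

32.15%

Change = (148.8 − 112.6) / 112.6 × 100
       = 36.2 / 112.6 × 100 = 32.1492%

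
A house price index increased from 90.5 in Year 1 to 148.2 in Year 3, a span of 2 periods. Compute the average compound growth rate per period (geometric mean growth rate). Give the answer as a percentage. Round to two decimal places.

Growth factor = (148.2/90.5)^(1/2) = (1.637569)^(1/2) = 1.279675
Growth rate = 1.279675 − 1 = 0.279675 = 27.9675%

27.97%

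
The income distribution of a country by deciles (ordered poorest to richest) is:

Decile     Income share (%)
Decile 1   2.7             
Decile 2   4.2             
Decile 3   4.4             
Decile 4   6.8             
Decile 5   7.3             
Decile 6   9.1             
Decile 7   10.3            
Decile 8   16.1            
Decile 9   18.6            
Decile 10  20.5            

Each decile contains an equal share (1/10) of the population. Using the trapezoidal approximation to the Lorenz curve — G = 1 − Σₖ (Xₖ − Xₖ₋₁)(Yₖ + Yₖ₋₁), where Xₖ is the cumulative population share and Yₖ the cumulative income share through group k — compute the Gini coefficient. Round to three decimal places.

Cumulative income shares Yₖ: 0.0270, 0.0690, 0.1130, 0.1810, 0.2540, 0.3450, 0.4480, 0.6090, 0.7950, 1.0000
Σ (Xₖ−Xₖ₋₁)(Yₖ+Yₖ₋₁) = (1/10)(0.0270+0.0000) + (1/10)(0.0690+0.0270) + (1/10)(0.1130+0.0690) + (1/10)(0.1810+0.1130) + (1/10)(0.2540+0.1810) + (1/10)(0.3450+0.2540) + (1/10)(0.4480+0.3450) + (1/10)(0.6090+0.4480) + (1/10)(0.7950+0.6090) + (1/10)(1.0000+0.7950)
  = 0.0027 + 0.0096 + 0.0182 + 0.0294 + 0.0435 + 0.0599 + 0.0793 + 0.1057 + 0.1404 + 0.1795 = 0.6682
G = 1 − 0.6682 = 0.3318

0.332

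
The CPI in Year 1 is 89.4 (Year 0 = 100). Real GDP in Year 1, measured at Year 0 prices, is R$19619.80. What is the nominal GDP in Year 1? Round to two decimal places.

Nominal = Real × (Index/100) = 19619.80 × (89.4/100)
        = 19619.80 × 0.894 = 17540.1012

17540.10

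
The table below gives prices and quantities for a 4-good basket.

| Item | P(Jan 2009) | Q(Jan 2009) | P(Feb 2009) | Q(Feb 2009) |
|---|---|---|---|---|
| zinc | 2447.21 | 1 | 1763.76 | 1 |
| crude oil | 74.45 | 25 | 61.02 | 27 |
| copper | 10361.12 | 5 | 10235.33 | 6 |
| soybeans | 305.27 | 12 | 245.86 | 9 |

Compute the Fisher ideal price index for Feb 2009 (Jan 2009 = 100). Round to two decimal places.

96.34

Laspeyres component (base-period weights):
ΣP(Feb 2009)Q(Jan 2009) = 1763.76×1 + 61.02×25 + 10235.33×5 + 245.86×12 = 1763.76 + 1525.5 + 51176.65 + 2950.32 = 57416.23
ΣP(Jan 2009)Q(Jan 2009) = 2447.21×1 + 74.45×25 + 10361.12×5 + 305.27×12 = 2447.21 + 1861.25 + 51805.6 + 3663.24 = 59777.3
L = 57416.23 / 59777.3 × 100 = 96.0502
Paasche component (current-period weights):
ΣP(Feb 2009)Q(Feb 2009) = 1763.76×1 + 61.02×27 + 10235.33×6 + 245.86×9 = 1763.76 + 1647.54 + 61411.98 + 2212.74 = 67036.02
ΣP(Jan 2009)Q(Feb 2009) = 2447.21×1 + 74.45×27 + 10361.12×6 + 305.27×9 = 2447.21 + 2010.15 + 62166.72 + 2747.43 = 69371.51
P = 67036.02 / 69371.51 × 100 = 96.6334
Fisher = √(L × P) = √(96.0502 × 96.6334) = 96.3413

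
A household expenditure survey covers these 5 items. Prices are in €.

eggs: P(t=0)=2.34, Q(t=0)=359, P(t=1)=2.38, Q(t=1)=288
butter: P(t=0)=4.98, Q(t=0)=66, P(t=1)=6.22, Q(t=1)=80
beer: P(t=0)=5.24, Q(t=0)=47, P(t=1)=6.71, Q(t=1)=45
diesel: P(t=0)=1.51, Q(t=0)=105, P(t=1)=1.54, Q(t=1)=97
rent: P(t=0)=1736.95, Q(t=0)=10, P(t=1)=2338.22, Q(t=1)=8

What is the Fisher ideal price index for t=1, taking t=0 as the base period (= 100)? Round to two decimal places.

Laspeyres component (base-period weights):
ΣP(t=1)Q(t=0) = 2.38×359 + 6.22×66 + 6.71×47 + 1.54×105 + 2338.22×10 = 854.42 + 410.52 + 315.37 + 161.7 + 23382.2 = 25124.21
ΣP(t=0)Q(t=0) = 2.34×359 + 4.98×66 + 5.24×47 + 1.51×105 + 1736.95×10 = 840.06 + 328.68 + 246.28 + 158.55 + 17369.5 = 18943.07
L = 25124.21 / 18943.07 × 100 = 132.6301
Paasche component (current-period weights):
ΣP(t=1)Q(t=1) = 2.38×288 + 6.22×80 + 6.71×45 + 1.54×97 + 2338.22×8 = 685.44 + 497.6 + 301.95 + 149.38 + 18705.76 = 20340.13
ΣP(t=0)Q(t=1) = 2.34×288 + 4.98×80 + 5.24×45 + 1.51×97 + 1736.95×8 = 673.92 + 398.4 + 235.8 + 146.47 + 13895.6 = 15350.19
P = 20340.13 / 15350.19 × 100 = 132.5074
Fisher = √(L × P) = √(132.6301 × 132.5074) = 132.5687

132.57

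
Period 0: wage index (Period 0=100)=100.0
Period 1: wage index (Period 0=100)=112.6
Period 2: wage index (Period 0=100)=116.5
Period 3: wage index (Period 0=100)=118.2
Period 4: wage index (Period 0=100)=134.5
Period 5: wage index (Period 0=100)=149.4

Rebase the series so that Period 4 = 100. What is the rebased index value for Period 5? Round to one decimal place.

111.1

Rebased(Period 5) = 149.4 / 134.5 × 100 = 111.0781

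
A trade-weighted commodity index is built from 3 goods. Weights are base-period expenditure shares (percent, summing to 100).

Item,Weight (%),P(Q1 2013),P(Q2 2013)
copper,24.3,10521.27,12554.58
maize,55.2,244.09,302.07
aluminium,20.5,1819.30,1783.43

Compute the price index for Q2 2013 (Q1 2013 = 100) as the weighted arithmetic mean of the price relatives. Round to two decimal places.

copper: 24.3 × (12554.58/10521.27) = 24.3 × 1.193257 = 28.9961
maize: 55.2 × (302.07/244.09) = 55.2 × 1.237535 = 68.3120
aluminium: 20.5 × (1783.43/1819.30) = 20.5 × 0.980284 = 20.0958
Index = Σ wᵢ·(p₁ᵢ/p₀ᵢ) = 28.9961 + 68.3120 + 20.0958 = 117.4039

117.40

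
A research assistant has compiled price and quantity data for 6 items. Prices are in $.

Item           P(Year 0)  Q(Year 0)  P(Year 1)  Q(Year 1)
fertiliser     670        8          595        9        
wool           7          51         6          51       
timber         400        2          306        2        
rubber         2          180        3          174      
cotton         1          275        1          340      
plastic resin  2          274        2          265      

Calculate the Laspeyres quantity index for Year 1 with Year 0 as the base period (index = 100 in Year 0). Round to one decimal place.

Laspeyres quantity index uses base-period prices as weights.
ΣP(Year 0)·Q(Year 1) = 670×9 + 7×51 + 400×2 + 2×174 + 1×340 + 2×265 = 6030 + 357 + 800 + 348 + 340 + 530 = 8405
ΣP(Year 0)·Q(Year 0) = 670×8 + 7×51 + 400×2 + 2×180 + 1×275 + 2×274 = 5360 + 357 + 800 + 360 + 275 + 548 = 7700
Index = 8405 / 7700 × 100 = 109.1558

109.2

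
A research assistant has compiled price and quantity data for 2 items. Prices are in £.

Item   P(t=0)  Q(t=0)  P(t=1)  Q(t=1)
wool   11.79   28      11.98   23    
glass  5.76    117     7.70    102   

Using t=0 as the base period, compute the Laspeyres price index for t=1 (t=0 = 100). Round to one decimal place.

Laspeyres price index uses base-period quantities as weights.
ΣP(t=1)·Q(t=0) = 11.98×28 + 7.70×117 = 335.44 + 900.9 = 1236.34
ΣP(t=0)·Q(t=0) = 11.79×28 + 5.76×117 = 330.12 + 673.92 = 1004.04
Index = 1236.34 / 1004.04 × 100 = 123.1365

123.1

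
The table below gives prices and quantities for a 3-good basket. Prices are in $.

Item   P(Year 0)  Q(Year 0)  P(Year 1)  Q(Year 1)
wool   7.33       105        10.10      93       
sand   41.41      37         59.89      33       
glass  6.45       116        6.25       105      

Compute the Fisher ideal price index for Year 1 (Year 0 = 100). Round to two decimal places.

131.13

Laspeyres component (base-period weights):
ΣP(Year 1)Q(Year 0) = 10.10×105 + 59.89×37 + 6.25×116 = 1060.5 + 2215.93 + 725 = 4001.43
ΣP(Year 0)Q(Year 0) = 7.33×105 + 41.41×37 + 6.45×116 = 769.65 + 1532.17 + 748.2 = 3050.02
L = 4001.43 / 3050.02 × 100 = 131.1936
Paasche component (current-period weights):
ΣP(Year 1)Q(Year 1) = 10.10×93 + 59.89×33 + 6.25×105 = 939.3 + 1976.37 + 656.25 = 3571.92
ΣP(Year 0)Q(Year 1) = 7.33×93 + 41.41×33 + 6.45×105 = 681.69 + 1366.53 + 677.25 = 2725.47
P = 3571.92 / 2725.47 × 100 = 131.0570
Fisher = √(L × P) = √(131.1936 × 131.0570) = 131.1253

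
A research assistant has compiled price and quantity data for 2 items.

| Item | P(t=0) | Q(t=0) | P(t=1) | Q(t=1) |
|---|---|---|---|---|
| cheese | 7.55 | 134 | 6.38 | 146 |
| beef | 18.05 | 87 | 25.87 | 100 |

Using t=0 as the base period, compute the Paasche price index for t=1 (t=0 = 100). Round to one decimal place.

Paasche price index uses current-period quantities as weights.
ΣP(t=1)·Q(t=1) = 6.38×146 + 25.87×100 = 931.48 + 2587 = 3518.48
ΣP(t=0)·Q(t=1) = 7.55×146 + 18.05×100 = 1102.3 + 1805 = 2907.3
Index = 3518.48 / 2907.3 × 100 = 121.0223

121.0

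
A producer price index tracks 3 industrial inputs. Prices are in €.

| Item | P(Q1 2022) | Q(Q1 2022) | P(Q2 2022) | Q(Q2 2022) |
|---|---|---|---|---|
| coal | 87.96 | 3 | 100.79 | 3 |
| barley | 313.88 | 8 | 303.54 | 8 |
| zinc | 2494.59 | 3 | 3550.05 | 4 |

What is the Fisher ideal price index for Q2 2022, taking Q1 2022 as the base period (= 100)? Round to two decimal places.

131.59

Laspeyres component (base-period weights):
ΣP(Q2 2022)Q(Q1 2022) = 100.79×3 + 303.54×8 + 3550.05×3 = 302.37 + 2428.32 + 10650.15 = 13380.84
ΣP(Q1 2022)Q(Q1 2022) = 87.96×3 + 313.88×8 + 2494.59×3 = 263.88 + 2511.04 + 7483.77 = 10258.69
L = 13380.84 / 10258.69 × 100 = 130.4342
Paasche component (current-period weights):
ΣP(Q2 2022)Q(Q2 2022) = 100.79×3 + 303.54×8 + 3550.05×4 = 302.37 + 2428.32 + 14200.2 = 16930.89
ΣP(Q1 2022)Q(Q2 2022) = 87.96×3 + 313.88×8 + 2494.59×4 = 263.88 + 2511.04 + 9978.36 = 12753.28
P = 16930.89 / 12753.28 × 100 = 132.7571
Fisher = √(L × P) = √(130.4342 × 132.7571) = 131.5905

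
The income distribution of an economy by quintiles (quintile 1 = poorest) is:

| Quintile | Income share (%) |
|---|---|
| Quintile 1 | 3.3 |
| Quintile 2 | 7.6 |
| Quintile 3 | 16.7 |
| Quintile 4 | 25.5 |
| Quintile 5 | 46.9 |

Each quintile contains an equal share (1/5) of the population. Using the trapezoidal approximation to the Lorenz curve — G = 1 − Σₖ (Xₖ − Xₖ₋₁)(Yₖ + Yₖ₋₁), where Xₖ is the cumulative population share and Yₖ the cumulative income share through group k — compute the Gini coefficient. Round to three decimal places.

0.420

Cumulative income shares Yₖ: 0.0330, 0.1090, 0.2760, 0.5310, 1.0000
Σ (Xₖ−Xₖ₋₁)(Yₖ+Yₖ₋₁) = (1/5)(0.0330+0.0000) + (1/5)(0.1090+0.0330) + (1/5)(0.2760+0.1090) + (1/5)(0.5310+0.2760) + (1/5)(1.0000+0.5310)
  = 0.0066 + 0.0284 + 0.0770 + 0.1614 + 0.3062 = 0.5796
G = 1 − 0.5796 = 0.4204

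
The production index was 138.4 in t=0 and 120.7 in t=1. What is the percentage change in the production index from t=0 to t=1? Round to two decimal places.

Change = (120.7 − 138.4) / 138.4 × 100
       = -17.7 / 138.4 × 100 = -12.7890%

-12.79%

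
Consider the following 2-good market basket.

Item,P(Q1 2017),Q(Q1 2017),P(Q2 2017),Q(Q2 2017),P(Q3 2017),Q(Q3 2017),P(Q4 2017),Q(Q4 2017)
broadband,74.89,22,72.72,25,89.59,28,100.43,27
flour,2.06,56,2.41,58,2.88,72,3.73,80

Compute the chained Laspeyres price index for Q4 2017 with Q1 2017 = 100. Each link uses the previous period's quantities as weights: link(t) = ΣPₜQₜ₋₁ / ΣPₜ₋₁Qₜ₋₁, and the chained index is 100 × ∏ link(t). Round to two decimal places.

137.22

Link Q1 2017→Q2 2017:
ΣP(Q2 2017)Q(Q1 2017) = 72.72×22 + 2.41×56 = 1599.84 + 134.96 = 1734.8
ΣP(Q1 2017)Q(Q1 2017) = 74.89×22 + 2.06×56 = 1647.58 + 115.36 = 1762.94
link = 1734.8/1762.94 = 0.984038
Link Q2 2017→Q3 2017:
ΣP(Q3 2017)Q(Q2 2017) = 89.59×25 + 2.88×58 = 2239.75 + 167.04 = 2406.79
ΣP(Q2 2017)Q(Q2 2017) = 72.72×25 + 2.41×58 = 1818 + 139.78 = 1957.78
link = 2406.79/1957.78 = 1.229347
Link Q3 2017→Q4 2017:
ΣP(Q4 2017)Q(Q3 2017) = 100.43×28 + 3.73×72 = 2812.04 + 268.56 = 3080.6
ΣP(Q3 2017)Q(Q3 2017) = 89.59×28 + 2.88×72 = 2508.52 + 207.36 = 2715.88
link = 3080.6/2715.88 = 1.134292
Chained index = 100 × 0.984038 × 1.229347 × 1.134292 = 137.2179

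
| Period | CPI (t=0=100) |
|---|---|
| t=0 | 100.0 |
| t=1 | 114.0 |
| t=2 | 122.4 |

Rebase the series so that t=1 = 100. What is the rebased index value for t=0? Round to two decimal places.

Rebased(t=0) = 100.0 / 114.0 × 100 = 87.7193

87.72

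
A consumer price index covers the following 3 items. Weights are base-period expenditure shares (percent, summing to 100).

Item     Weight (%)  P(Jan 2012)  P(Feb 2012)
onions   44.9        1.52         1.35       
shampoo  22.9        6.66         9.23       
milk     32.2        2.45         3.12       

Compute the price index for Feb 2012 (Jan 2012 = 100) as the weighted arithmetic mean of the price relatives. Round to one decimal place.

onions: 44.9 × (1.35/1.52) = 44.9 × 0.888158 = 39.8783
shampoo: 22.9 × (9.23/6.66) = 22.9 × 1.385886 = 31.7368
milk: 32.2 × (3.12/2.45) = 32.2 × 1.273469 = 41.0057
Index = Σ wᵢ·(p₁ᵢ/p₀ᵢ) = 39.8783 + 31.7368 + 41.0057 = 112.6208

112.6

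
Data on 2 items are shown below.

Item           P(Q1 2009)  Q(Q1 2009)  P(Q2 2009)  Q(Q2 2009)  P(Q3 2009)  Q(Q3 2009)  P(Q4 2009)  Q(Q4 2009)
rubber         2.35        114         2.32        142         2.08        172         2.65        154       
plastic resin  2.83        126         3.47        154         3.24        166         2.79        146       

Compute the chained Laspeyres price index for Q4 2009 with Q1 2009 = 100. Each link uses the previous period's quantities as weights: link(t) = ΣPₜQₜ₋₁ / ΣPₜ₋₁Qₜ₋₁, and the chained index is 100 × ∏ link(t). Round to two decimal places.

Link Q1 2009→Q2 2009:
ΣP(Q2 2009)Q(Q1 2009) = 2.32×114 + 3.47×126 = 264.48 + 437.22 = 701.7
ΣP(Q1 2009)Q(Q1 2009) = 2.35×114 + 2.83×126 = 267.9 + 356.58 = 624.48
link = 701.7/624.48 = 1.123655
Link Q2 2009→Q3 2009:
ΣP(Q3 2009)Q(Q2 2009) = 2.08×142 + 3.24×154 = 295.36 + 498.96 = 794.32
ΣP(Q2 2009)Q(Q2 2009) = 2.32×142 + 3.47×154 = 329.44 + 534.38 = 863.82
link = 794.32/863.82 = 0.919543
Link Q3 2009→Q4 2009:
ΣP(Q4 2009)Q(Q3 2009) = 2.65×172 + 2.79×166 = 455.8 + 463.14 = 918.94
ΣP(Q3 2009)Q(Q3 2009) = 2.08×172 + 3.24×166 = 357.76 + 537.84 = 895.6
link = 918.94/895.6 = 1.026061
Chained index = 100 × 1.123655 × 0.919543 × 1.026061 = 106.0177

106.02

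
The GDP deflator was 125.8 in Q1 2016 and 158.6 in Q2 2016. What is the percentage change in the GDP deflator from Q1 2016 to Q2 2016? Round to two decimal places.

26.07%

Change = (158.6 − 125.8) / 125.8 × 100
       = 32.8 / 125.8 × 100 = 26.0731%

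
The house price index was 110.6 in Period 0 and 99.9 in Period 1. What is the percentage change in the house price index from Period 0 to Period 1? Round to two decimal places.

-9.67%

Change = (99.9 − 110.6) / 110.6 × 100
       = -10.7 / 110.6 × 100 = -9.6745%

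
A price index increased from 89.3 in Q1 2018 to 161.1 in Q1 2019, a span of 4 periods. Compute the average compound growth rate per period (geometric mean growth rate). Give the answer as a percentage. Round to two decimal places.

15.89%

Growth factor = (161.1/89.3)^(1/4) = (1.804031)^(1/4) = 1.158940
Growth rate = 1.158940 − 1 = 0.158940 = 15.8940%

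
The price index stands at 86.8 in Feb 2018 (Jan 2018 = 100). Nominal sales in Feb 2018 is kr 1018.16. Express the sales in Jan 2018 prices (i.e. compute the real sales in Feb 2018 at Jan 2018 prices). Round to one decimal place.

Real = Nominal ÷ (Index/100) = 1018.16 ÷ (86.8/100)
     = 1018.16 ÷ 0.868 = 1172.9954

1173.0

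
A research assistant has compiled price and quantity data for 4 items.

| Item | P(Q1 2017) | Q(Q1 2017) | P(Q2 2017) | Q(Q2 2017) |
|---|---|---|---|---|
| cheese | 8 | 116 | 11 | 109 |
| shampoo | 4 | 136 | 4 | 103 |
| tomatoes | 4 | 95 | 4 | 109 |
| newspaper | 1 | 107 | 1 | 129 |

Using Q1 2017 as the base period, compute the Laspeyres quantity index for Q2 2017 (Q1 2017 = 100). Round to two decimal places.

Laspeyres quantity index uses base-period prices as weights.
ΣP(Q1 2017)·Q(Q2 2017) = 8×109 + 4×103 + 4×109 + 1×129 = 872 + 412 + 436 + 129 = 1849
ΣP(Q1 2017)·Q(Q1 2017) = 8×116 + 4×136 + 4×95 + 1×107 = 928 + 544 + 380 + 107 = 1959
Index = 1849 / 1959 × 100 = 94.3849

94.38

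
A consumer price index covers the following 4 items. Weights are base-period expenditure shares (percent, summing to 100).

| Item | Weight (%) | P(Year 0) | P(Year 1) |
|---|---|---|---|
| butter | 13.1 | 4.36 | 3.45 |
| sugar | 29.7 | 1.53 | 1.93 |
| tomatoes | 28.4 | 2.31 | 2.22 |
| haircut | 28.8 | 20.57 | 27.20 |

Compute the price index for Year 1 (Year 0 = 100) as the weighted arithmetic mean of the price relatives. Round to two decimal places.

butter: 13.1 × (3.45/4.36) = 13.1 × 0.791284 = 10.3658
sugar: 29.7 × (1.93/1.53) = 29.7 × 1.261438 = 37.4647
tomatoes: 28.4 × (2.22/2.31) = 28.4 × 0.961039 = 27.2935
haircut: 28.8 × (27.20/20.57) = 28.8 × 1.322314 = 38.0826
Index = Σ wᵢ·(p₁ᵢ/p₀ᵢ) = 10.3658 + 37.4647 + 27.2935 + 38.0826 = 113.2067

113.21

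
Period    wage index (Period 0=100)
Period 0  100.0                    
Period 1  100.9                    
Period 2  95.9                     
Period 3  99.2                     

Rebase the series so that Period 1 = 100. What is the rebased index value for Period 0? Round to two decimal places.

99.11

Rebased(Period 0) = 100.0 / 100.9 × 100 = 99.1080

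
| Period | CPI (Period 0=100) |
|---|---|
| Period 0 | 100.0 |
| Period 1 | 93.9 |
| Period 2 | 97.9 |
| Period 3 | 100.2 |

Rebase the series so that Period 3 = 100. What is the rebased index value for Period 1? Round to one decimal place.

93.7

Rebased(Period 1) = 93.9 / 100.2 × 100 = 93.7126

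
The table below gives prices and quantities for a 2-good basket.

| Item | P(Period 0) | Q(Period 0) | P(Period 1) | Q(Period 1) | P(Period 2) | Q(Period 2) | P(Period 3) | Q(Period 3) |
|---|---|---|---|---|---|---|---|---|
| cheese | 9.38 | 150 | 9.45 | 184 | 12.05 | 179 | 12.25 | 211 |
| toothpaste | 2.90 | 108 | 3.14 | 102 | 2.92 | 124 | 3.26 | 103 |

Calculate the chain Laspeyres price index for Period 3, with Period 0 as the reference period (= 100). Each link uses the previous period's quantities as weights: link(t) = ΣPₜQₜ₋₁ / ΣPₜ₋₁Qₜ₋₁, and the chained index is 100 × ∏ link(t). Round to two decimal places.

Link Period 0→Period 1:
ΣP(Period 1)Q(Period 0) = 9.45×150 + 3.14×108 = 1417.5 + 339.12 = 1756.62
ΣP(Period 0)Q(Period 0) = 9.38×150 + 2.90×108 = 1407 + 313.2 = 1720.2
link = 1756.62/1720.2 = 1.021172
Link Period 1→Period 2:
ΣP(Period 2)Q(Period 1) = 12.05×184 + 2.92×102 = 2217.2 + 297.84 = 2515.04
ΣP(Period 1)Q(Period 1) = 9.45×184 + 3.14×102 = 1738.8 + 320.28 = 2059.08
link = 2515.04/2059.08 = 1.221439
Link Period 2→Period 3:
ΣP(Period 3)Q(Period 2) = 12.25×179 + 3.26×124 = 2192.75 + 404.24 = 2596.99
ΣP(Period 2)Q(Period 2) = 12.05×179 + 2.92×124 = 2156.95 + 362.08 = 2519.03
link = 2596.99/2519.03 = 1.030948
Chained index = 100 × 1.021172 × 1.221439 × 1.030948 = 128.5901

128.59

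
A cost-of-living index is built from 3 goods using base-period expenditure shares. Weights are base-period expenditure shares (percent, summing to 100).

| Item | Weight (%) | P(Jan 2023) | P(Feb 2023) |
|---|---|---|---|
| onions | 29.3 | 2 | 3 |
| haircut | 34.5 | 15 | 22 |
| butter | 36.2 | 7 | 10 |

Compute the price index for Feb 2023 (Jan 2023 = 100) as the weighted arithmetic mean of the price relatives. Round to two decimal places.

onions: 29.3 × (3/2) = 29.3 × 1.500000 = 43.9500
haircut: 34.5 × (22/15) = 34.5 × 1.466667 = 50.6000
butter: 36.2 × (10/7) = 36.2 × 1.428571 = 51.7143
Index = Σ wᵢ·(p₁ᵢ/p₀ᵢ) = 43.9500 + 50.6000 + 51.7143 = 146.2643

146.26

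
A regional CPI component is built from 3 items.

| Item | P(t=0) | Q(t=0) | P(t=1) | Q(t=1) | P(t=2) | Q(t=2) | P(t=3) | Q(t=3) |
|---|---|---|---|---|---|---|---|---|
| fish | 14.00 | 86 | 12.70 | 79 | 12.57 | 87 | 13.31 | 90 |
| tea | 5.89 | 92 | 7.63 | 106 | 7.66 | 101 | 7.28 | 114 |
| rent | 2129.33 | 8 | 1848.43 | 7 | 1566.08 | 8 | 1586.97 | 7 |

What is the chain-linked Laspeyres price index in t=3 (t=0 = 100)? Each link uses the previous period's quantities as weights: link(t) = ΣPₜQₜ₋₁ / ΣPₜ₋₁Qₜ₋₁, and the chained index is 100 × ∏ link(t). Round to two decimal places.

77.44

Link t=0→t=1:
ΣP(t=1)Q(t=0) = 12.70×86 + 7.63×92 + 1848.43×8 = 1092.2 + 701.96 + 14787.44 = 16581.6
ΣP(t=0)Q(t=0) = 14.00×86 + 5.89×92 + 2129.33×8 = 1204 + 541.88 + 17034.64 = 18780.52
link = 16581.6/18780.52 = 0.882915
Link t=1→t=2:
ΣP(t=2)Q(t=1) = 12.57×79 + 7.66×106 + 1566.08×7 = 993.03 + 811.96 + 10962.56 = 12767.55
ΣP(t=1)Q(t=1) = 12.70×79 + 7.63×106 + 1848.43×7 = 1003.3 + 808.78 + 12939.01 = 14751.09
link = 12767.55/14751.09 = 0.865533
Link t=2→t=3:
ΣP(t=3)Q(t=2) = 13.31×87 + 7.28×101 + 1586.97×8 = 1157.97 + 735.28 + 12695.76 = 14589.01
ΣP(t=2)Q(t=2) = 12.57×87 + 7.66×101 + 1566.08×8 = 1093.59 + 773.66 + 12528.64 = 14395.89
link = 14589.01/14395.89 = 1.013415
Chained index = 100 × 0.882915 × 0.865533 × 1.013415 = 77.4443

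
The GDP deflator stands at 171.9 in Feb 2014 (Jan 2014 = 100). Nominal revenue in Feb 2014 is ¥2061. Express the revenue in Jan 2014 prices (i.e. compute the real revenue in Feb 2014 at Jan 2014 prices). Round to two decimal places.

1198.95

Real = Nominal ÷ (Index/100) = 2061 ÷ (171.9/100)
     = 2061 ÷ 1.719 = 1198.9529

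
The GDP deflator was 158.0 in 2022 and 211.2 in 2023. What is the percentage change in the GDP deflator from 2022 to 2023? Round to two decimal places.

Change = (211.2 − 158.0) / 158.0 × 100
       = 53.2 / 158.0 × 100 = 33.6709%

33.67%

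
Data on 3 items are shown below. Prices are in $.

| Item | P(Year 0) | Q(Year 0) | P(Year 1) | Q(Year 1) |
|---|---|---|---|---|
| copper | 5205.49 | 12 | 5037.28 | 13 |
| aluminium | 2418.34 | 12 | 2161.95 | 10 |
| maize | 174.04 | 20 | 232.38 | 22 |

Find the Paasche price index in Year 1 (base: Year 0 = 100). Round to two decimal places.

96.38

Paasche price index uses current-period quantities as weights.
ΣP(Year 1)·Q(Year 1) = 5037.28×13 + 2161.95×10 + 232.38×22 = 65484.64 + 21619.5 + 5112.36 = 92216.5
ΣP(Year 0)·Q(Year 1) = 5205.49×13 + 2418.34×10 + 174.04×22 = 67671.37 + 24183.4 + 3828.88 = 95683.65
Index = 92216.5 / 95683.65 × 100 = 96.3764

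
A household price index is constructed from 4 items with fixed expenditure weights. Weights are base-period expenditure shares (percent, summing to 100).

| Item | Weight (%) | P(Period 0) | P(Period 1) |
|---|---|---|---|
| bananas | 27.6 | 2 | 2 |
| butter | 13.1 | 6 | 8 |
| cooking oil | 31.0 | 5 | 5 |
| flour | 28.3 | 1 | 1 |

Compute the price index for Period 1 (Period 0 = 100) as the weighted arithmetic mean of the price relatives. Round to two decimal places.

104.37

bananas: 27.6 × (2/2) = 27.6 × 1.000000 = 27.6000
butter: 13.1 × (8/6) = 13.1 × 1.333333 = 17.4667
cooking oil: 31.0 × (5/5) = 31.0 × 1.000000 = 31.0000
flour: 28.3 × (1/1) = 28.3 × 1.000000 = 28.3000
Index = Σ wᵢ·(p₁ᵢ/p₀ᵢ) = 27.6000 + 17.4667 + 31.0000 + 28.3000 = 104.3667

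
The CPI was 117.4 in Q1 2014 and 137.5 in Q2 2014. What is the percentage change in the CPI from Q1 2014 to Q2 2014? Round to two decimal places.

17.12%

Change = (137.5 − 117.4) / 117.4 × 100
       = 20.1 / 117.4 × 100 = 17.1210%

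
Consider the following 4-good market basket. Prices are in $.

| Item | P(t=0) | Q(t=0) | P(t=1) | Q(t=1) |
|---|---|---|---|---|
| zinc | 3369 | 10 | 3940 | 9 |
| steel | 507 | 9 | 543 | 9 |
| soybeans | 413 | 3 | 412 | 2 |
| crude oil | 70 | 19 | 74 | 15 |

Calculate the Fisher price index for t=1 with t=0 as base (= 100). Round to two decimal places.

Laspeyres component (base-period weights):
ΣP(t=1)Q(t=0) = 3940×10 + 543×9 + 412×3 + 74×19 = 39400 + 4887 + 1236 + 1406 = 46929
ΣP(t=0)Q(t=0) = 3369×10 + 507×9 + 413×3 + 70×19 = 33690 + 4563 + 1239 + 1330 = 40822
L = 46929 / 40822 × 100 = 114.9601
Paasche component (current-period weights):
ΣP(t=1)Q(t=1) = 3940×9 + 543×9 + 412×2 + 74×15 = 35460 + 4887 + 824 + 1110 = 42281
ΣP(t=0)Q(t=1) = 3369×9 + 507×9 + 413×2 + 70×15 = 30321 + 4563 + 826 + 1050 = 36760
P = 42281 / 36760 × 100 = 115.0190
Fisher = √(L × P) = √(114.9601 × 115.0190) = 114.9896

114.99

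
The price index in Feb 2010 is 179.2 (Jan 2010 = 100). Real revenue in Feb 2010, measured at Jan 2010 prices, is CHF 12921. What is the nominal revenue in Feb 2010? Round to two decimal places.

23154.43

Nominal = Real × (Index/100) = 12921 × (179.2/100)
        = 12921 × 1.792 = 23154.4320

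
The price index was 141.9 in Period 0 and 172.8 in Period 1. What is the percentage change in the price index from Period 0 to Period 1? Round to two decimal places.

21.78%

Change = (172.8 − 141.9) / 141.9 × 100
       = 30.9 / 141.9 × 100 = 21.7759%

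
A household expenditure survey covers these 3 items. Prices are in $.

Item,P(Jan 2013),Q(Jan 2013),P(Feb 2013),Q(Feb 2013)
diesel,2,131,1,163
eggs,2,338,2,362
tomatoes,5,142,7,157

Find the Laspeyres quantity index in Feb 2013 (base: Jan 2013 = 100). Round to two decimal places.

111.35

Laspeyres quantity index uses base-period prices as weights.
ΣP(Jan 2013)·Q(Feb 2013) = 2×163 + 2×362 + 5×157 = 326 + 724 + 785 = 1835
ΣP(Jan 2013)·Q(Jan 2013) = 2×131 + 2×338 + 5×142 = 262 + 676 + 710 = 1648
Index = 1835 / 1648 × 100 = 111.3471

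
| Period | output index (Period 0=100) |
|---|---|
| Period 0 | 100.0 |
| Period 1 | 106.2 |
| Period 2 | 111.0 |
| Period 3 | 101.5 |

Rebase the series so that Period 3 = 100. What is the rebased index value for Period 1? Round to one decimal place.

104.6

Rebased(Period 1) = 106.2 / 101.5 × 100 = 104.6305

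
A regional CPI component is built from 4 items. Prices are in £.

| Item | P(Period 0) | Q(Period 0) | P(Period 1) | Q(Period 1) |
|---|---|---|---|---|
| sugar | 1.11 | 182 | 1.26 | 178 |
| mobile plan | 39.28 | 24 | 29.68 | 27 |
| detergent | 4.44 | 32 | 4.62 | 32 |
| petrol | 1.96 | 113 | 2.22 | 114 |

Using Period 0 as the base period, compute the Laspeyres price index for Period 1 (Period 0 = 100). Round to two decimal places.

88.86

Laspeyres price index uses base-period quantities as weights.
ΣP(Period 1)·Q(Period 0) = 1.26×182 + 29.68×24 + 4.62×32 + 2.22×113 = 229.32 + 712.32 + 147.84 + 250.86 = 1340.34
ΣP(Period 0)·Q(Period 0) = 1.11×182 + 39.28×24 + 4.44×32 + 1.96×113 = 202.02 + 942.72 + 142.08 + 221.48 = 1508.3
Index = 1340.34 / 1508.3 × 100 = 88.8643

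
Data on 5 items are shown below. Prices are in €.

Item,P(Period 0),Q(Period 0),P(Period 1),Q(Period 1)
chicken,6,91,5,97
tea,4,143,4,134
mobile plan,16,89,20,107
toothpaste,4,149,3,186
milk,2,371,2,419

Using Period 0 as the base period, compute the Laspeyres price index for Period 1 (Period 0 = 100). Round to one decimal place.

103.0

Laspeyres price index uses base-period quantities as weights.
ΣP(Period 1)·Q(Period 0) = 5×91 + 4×143 + 20×89 + 3×149 + 2×371 = 455 + 572 + 1780 + 447 + 742 = 3996
ΣP(Period 0)·Q(Period 0) = 6×91 + 4×143 + 16×89 + 4×149 + 2×371 = 546 + 572 + 1424 + 596 + 742 = 3880
Index = 3996 / 3880 × 100 = 102.9897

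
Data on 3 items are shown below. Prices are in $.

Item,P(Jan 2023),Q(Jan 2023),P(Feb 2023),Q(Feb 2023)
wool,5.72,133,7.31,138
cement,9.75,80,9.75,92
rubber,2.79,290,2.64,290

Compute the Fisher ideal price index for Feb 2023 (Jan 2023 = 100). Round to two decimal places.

Laspeyres component (base-period weights):
ΣP(Feb 2023)Q(Jan 2023) = 7.31×133 + 9.75×80 + 2.64×290 = 972.23 + 780 + 765.6 = 2517.83
ΣP(Jan 2023)Q(Jan 2023) = 5.72×133 + 9.75×80 + 2.79×290 = 760.76 + 780 + 809.1 = 2349.86
L = 2517.83 / 2349.86 × 100 = 107.1481
Paasche component (current-period weights):
ΣP(Feb 2023)Q(Feb 2023) = 7.31×138 + 9.75×92 + 2.64×290 = 1008.78 + 897 + 765.6 = 2671.38
ΣP(Jan 2023)Q(Feb 2023) = 5.72×138 + 9.75×92 + 2.79×290 = 789.36 + 897 + 809.1 = 2495.46
P = 2671.38 / 2495.46 × 100 = 107.0496
Fisher = √(L × P) = √(107.1481 × 107.0496) = 107.0988

107.10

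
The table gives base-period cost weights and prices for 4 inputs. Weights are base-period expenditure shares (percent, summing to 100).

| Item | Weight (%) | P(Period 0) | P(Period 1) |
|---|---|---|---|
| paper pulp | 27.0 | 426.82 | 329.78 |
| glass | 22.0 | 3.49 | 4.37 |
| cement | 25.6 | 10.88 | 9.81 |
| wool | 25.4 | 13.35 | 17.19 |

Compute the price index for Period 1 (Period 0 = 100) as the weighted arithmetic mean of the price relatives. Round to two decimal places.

paper pulp: 27.0 × (329.78/426.82) = 27.0 × 0.772644 = 20.8614
glass: 22.0 × (4.37/3.49) = 22.0 × 1.252149 = 27.5473
cement: 25.6 × (9.81/10.88) = 25.6 × 0.901654 = 23.0824
wool: 25.4 × (17.19/13.35) = 25.4 × 1.287640 = 32.7061
Index = Σ wᵢ·(p₁ᵢ/p₀ᵢ) = 20.8614 + 27.5473 + 23.0824 + 32.7061 = 104.1971

104.20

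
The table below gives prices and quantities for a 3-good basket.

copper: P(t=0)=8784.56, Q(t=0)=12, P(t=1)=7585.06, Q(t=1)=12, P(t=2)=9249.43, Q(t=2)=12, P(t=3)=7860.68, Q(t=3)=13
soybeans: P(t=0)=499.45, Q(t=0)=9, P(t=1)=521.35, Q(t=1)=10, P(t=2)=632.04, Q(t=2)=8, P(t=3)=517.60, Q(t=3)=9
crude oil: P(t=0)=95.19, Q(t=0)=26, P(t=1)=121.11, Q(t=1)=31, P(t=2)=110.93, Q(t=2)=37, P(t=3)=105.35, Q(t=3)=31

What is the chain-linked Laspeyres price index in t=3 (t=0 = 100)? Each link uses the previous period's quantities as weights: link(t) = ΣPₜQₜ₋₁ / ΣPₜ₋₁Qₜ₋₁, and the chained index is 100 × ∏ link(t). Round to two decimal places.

Link t=0→t=1:
ΣP(t=1)Q(t=0) = 7585.06×12 + 521.35×9 + 121.11×26 = 91020.72 + 4692.15 + 3148.86 = 98861.73
ΣP(t=0)Q(t=0) = 8784.56×12 + 499.45×9 + 95.19×26 = 105414.72 + 4495.05 + 2474.94 = 112384.71
link = 98861.73/112384.71 = 0.879672
Link t=1→t=2:
ΣP(t=2)Q(t=1) = 9249.43×12 + 632.04×10 + 110.93×31 = 110993.16 + 6320.4 + 3438.83 = 120752.39
ΣP(t=1)Q(t=1) = 7585.06×12 + 521.35×10 + 121.11×31 = 91020.72 + 5213.5 + 3754.41 = 99988.63
link = 120752.39/99988.63 = 1.207661
Link t=2→t=3:
ΣP(t=3)Q(t=2) = 7860.68×12 + 517.60×8 + 105.35×37 = 94328.16 + 4140.8 + 3897.95 = 102366.91
ΣP(t=2)Q(t=2) = 9249.43×12 + 632.04×8 + 110.93×37 = 110993.16 + 5056.32 + 4104.41 = 120153.89
link = 102366.91/120153.89 = 0.851965
Chained index = 100 × 0.879672 × 1.207661 × 0.851965 = 90.5082

90.51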